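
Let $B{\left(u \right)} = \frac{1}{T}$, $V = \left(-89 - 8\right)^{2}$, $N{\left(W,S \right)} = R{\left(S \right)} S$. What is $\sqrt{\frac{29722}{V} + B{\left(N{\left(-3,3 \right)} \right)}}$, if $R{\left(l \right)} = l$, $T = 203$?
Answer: $\frac{5 \sqrt{49068957}}{19691} \approx 1.7787$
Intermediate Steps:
$N{\left(W,S \right)} = S^{2}$ ($N{\left(W,S \right)} = S S = S^{2}$)
$V = 9409$ ($V = \left(-97\right)^{2} = 9409$)
$B{\left(u \right)} = \frac{1}{203}$
$\sqrt{\frac{29722}{V} + B{\left(N{\left(-3,3 \right)} \right)}} = \sqrt{\frac{29722}{9409} + \frac{1}{203}} = \sqrt{\frac{6042975}{1910027}} = \frac{5 \sqrt{49068957}}{19691}$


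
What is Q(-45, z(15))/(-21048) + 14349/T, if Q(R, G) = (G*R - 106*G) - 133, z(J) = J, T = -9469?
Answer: -139655545/99651756 ≈ -1.4014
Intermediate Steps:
Q(R, G) = -133 - 106*G + G*R (Q(R, G) = (-106*G + G*R) - 133 = -133 - 106*G + G*R)
Q(-45, z(15))/(-21048) + 14349/T = (-133 - 106*15 + 15*(-45))/(-21048) + 14349/(-9469) = (-133 - 1590 - 675)*(-1/21048) + 14349*(-1/9469) = -2398*(-1/21048) - 14349/9469 = 1199/10524 - 14349/9469 = -139655545/99651756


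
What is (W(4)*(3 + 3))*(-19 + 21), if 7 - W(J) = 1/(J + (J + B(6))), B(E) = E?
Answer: 582/7 ≈ 83.143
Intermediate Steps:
W(J) = 7 - 1/(6 + 2*J) (W(J) = 7 - 1/(J + (J + 6)) = 7 - 1/(J + (6 + J)) = 7 - 1/(6 + 2*J))
(W(4)*(3 + 3))*(-19 + 21) = (((41 + 14*4)/(2*(3 + 4)))*(3 + 3))*(-19 + 21) = (((½)*(41 + 56)/7)*6)*2 = (((½)*(⅐)*97)*6)*2 = ((97/14)*6)*2 = (291/7)*2 = 582/7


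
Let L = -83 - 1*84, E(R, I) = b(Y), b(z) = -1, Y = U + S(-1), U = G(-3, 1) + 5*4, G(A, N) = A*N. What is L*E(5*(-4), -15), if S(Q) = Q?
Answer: 167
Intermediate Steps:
U = 17 (U = -3*1 + 5*4 = -3 + 20 = 17)
Y = 16 (Y = 17 - 1 = 16)
E(R, I) = -1
L = -167 (L = -83 - 84 = -167)
L*E(5*(-4), -15) = -167*(-1) = 167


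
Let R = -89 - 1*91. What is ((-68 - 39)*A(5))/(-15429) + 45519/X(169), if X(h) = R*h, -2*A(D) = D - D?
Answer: -15173/10140 ≈ -1.4964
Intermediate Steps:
R = -180 (R = -89 - 91 = -180)
A(D) = 0 (A(D) = -(D - D)/2 = -1/2*0 = 0)
X(h) = -180*h
((-68 - 39)*A(5))/(-15429) + 45519/X(169) = ((-68 - 39)*0)/(-15429) + 45519/((-180*169)) = -107*0*(-1/15429) + 45519/(-30420) = 0*(-1/15429) + 45519*(-1/30420) = 0 - 15173/10140 = -15173/10140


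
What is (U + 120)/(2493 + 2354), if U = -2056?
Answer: -1936/4847 ≈ -0.39942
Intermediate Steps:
(U + 120)/(2493 + 2354) = (-2056 + 120)/(2493 + 2354) = -1936/4847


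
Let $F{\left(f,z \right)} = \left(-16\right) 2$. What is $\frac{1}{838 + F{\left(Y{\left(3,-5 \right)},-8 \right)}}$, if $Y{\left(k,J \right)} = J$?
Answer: $\frac{1}{806} \approx 0.0012407$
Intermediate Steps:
$F{\left(f,z \right)} = -32$
$\frac{1}{838 + F{\left(Y{\left(3,-5 \right)},-8 \right)}} = \frac{1}{838 - 32} = \frac{1}{806}$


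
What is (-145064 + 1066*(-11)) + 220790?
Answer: 64000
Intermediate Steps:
(-145064 + 1066*(-11)) + 220790 = (-145064 - 11726) + 220790 = -156790 + 220790 = 64000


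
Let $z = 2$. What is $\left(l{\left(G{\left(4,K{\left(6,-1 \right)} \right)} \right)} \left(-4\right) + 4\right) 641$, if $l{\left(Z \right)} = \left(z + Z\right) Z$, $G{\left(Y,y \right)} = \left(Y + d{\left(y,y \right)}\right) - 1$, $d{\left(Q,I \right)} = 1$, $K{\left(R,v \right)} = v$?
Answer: $-58972$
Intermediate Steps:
$G{\left(Y,y \right)} = Y$ ($G{\left(Y,y \right)} = \left(Y + 1\right) - 1 = \left(1 + Y\right) - 1 = Y$)
$l{\left(Z \right)} = Z \left(2 + Z\right)$ ($l{\left(Z \right)} = \left(2 + Z\right) Z = Z \left(2 + Z\right)$)
$\left(l{\left(G{\left(4,K{\left(6,-1 \right)} \right)} \right)} \left(-4\right) + 4\right) 641 = \left(4 \left(2 + 4\right) \left(-4\right) + 4\right) 641 = \left(4 \cdot 6 \left(-4\right) + 4\right) 641 = \left(24 \left(-4\right) + 4\right) 641 = \left(-96 + 4\right) 641 = \left(-92\right) 641 = -58972$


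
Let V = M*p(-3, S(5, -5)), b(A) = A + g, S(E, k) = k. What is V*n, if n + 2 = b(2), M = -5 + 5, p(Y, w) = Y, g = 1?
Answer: 0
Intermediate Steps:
M = 0
b(A) = 1 + A (b(A) = A + 1 = 1 + A)
V = 0 (V = 0*(-3) = 0)
n = 1 (n = -2 + (1 + 2) = -2 + 3 = 1)
V*n = 0*1 = 0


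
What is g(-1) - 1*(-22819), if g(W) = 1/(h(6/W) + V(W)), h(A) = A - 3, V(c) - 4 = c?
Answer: 136913/6 ≈ 22819.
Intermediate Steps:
V(c) = 4 + c
h(A) = -3 + A
g(W) = 1/(1 + W + 6/W) (g(W) = 1/((-3 + 6/W) + (4 + W)) = 1/(1 + W + 6/W))
g(-1) - 1*(-22819) = -1/(6 - (1 - 1)) - 1*(-22819) = -1/(6 - 1*0) + 22819 = -1/(6 + 0) + 22819 = -1/6 + 22819 = -1*⅙ + 22819 = -⅙ + 22819 = 136913/6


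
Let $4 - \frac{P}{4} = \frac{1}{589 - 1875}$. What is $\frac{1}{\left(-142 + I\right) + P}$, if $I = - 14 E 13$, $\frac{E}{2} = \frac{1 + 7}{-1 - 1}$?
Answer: $\frac{643}{855192} \approx 0.00075188$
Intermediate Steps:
$E = -8$ ($E = 2 \frac{1 + 7}{-1 - 1} = 2 \frac{8}{-2} = 2 \cdot 8 \left(- \frac{1}{2}\right) = 2 \left(-4\right) = -8$)
$P = \frac{10290}{643}$ ($P = 16 - \frac{4}{589 - 1875} = 16 - \frac{4}{-1286} = 16 - - \frac{2}{643} = 16 + \frac{2}{643} = \frac{10290}{643} \approx 16.003$)
$I = 1456$ ($I = \left(-14\right) \left(-8\right) 13 = 112 \cdot 13 = 1456$)
$\frac{1}{\left(-142 + I\right) + P} = \frac{1}{\left(-142 + 1456\right) + \frac{10290}{643}} = \frac{1}{1314 + \frac{10290}{643}} = \frac{1}{\frac{855192}{643}} = \frac{643}{855192}$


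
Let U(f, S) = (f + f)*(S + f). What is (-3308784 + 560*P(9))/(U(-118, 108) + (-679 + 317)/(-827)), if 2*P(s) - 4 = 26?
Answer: -454902928/325347 ≈ -1398.2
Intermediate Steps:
P(s) = 15 (P(s) = 2 + (1/2)*26 = 2 + 13 = 15)
U(f, S) = 2*f*(S + f) (U(f, S) = (2*f)*(S + f) = 2*f*(S + f))
(-3308784 + 560*P(9))/(U(-118, 108) + (-679 + 317)/(-827)) = (-3308784 + 560*15)/(2*(-118)*(108 - 118) + (-679 + 317)/(-827)) = (-3308784 + 8400)/(2*(-118)*(-10) - 1/827*(-362)) = -3300384/(2360 + 362/827) = -3300384/1952082/827 = -3300384*827/1952082 = -454902928/325347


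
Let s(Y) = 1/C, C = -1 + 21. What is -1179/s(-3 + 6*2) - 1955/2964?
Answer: -69893075/2964 ≈ -23581.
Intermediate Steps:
C = 20
s(Y) = 1/20
-1179/s(-3 + 6*2) - 1955/2964 = -1179/1/20 - 1955/2964 = -1179*20 - 1955*1/2964 = -23580 - 1955/2964 = -69893075/2964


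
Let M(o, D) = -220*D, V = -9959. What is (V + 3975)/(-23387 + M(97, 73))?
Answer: 5984/39447 ≈ 0.15170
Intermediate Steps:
(V + 3975)/(-23387 + M(97, 73)) = (-9959 + 3975)/(-23387 - 220*73) = -5984/(-23387 - 16060) = -5984/(-39447) = -5984*(-1/39447) = 5984/39447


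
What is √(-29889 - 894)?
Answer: I*√30783 ≈ 175.45*I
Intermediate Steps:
√(-29889 - 894) = √(-30783) = I*√30783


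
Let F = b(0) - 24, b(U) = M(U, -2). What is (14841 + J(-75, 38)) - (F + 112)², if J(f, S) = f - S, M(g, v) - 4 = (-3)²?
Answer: 4527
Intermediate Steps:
M(g, v) = 13 (M(g, v) = 4 + (-3)² = 4 + 9 = 13)
b(U) = 13
F = -11 (F = 13 - 24 = -11)
(14841 + J(-75, 38)) - (F + 112)² = (14841 + (-75 - 1*38)) - (-11 + 112)² = (14841 + (-75 - 38)) - 1*101² = (14841 - 113) - 1*10201 = 14728 - 10201 = 4527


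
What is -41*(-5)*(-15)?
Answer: -3075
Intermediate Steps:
-41*(-5)*(-15) = 205*(-15) = -3075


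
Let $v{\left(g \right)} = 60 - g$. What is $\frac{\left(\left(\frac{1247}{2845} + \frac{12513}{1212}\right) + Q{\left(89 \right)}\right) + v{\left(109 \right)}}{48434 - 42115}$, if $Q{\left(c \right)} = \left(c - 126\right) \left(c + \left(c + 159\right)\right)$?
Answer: $- \frac{14375568557}{7262932220} \approx -1.9793$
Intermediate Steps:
$Q{\left(c \right)} = \left(-126 + c\right) \left(159 + 2 c\right)$ ($Q{\left(c \right)} = \left(-126 + c\right) \left(c + \left(159 + c\right)\right) = \left(-126 + c\right) \left(159 + 2 c\right)$)
$\frac{\left(\left(\frac{1247}{2845} + \frac{12513}{1212}\right) + Q{\left(89 \right)}\right) + v{\left(109 \right)}}{48434 - 42115} = \frac{\left(\left(\frac{1247}{2845} + \frac{12513}{1212}\right) - \left(28311 - 15842\right)\right) + \left(60 - 109\right)}{48434 - 42115} = \frac{\left(\left(1247 \cdot \frac{1}{2845} + 12513 \cdot \frac{1}{1212}\right) - 12469\right) + \left(60 - 109\right)}{6319} = \left(\left(\left(\frac{1247}{2845} + \frac{4171}{404}\right) - 12469\right) - 49\right) \frac{1}{6319} = \left(\left(\frac{12370283}{1149380} - 12469\right) - 49\right) \frac{1}{6319} = \left(- \frac{14319248937}{1149380} - 49\right) \frac{1}{6319} = \left(- \frac{14375568557}{1149380}\right) \frac{1}{6319} = - \frac{14375568557}{7262932220}$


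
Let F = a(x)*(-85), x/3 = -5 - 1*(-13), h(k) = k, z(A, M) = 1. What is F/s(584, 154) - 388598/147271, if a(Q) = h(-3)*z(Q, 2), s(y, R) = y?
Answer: -189387127/86006264 ≈ -2.2020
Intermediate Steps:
x = 24 (x = 3*(-5 - 1*(-13)) = 3*(-5 + 13) = 3*8 = 24)
a(Q) = -3 (a(Q) = -3*1 = -3)
F = 255 (F = -3*(-85) = 255)
F/s(584, 154) - 388598/147271 = 255/584 - 388598/147271 = -189387127/86006264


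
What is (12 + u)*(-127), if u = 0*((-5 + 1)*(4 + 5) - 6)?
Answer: -1524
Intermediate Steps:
u = 0 (u = 0*(-4*9 - 6) = 0*(-36 - 6) = 0*(-42) = 0)
(12 + u)*(-127) = (12 + 0)*(-127) = 12*(-127) = -1524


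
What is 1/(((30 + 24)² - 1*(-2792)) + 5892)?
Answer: 1/11600 ≈ 8.6207e-5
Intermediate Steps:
1/(((30 + 24)² - 1*(-2792)) + 5892) = 1/((54² + 2792) + 5892) = 1/((2916 + 2792) + 5892) = 1/(5708 + 5892) = 1/11600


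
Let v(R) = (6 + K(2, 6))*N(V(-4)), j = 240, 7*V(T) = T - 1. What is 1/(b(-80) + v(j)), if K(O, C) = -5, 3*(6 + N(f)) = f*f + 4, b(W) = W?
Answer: -147/12421 ≈ -0.011835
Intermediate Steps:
V(T) = -⅐ + T/7 (V(T) = (T - 1)/7 = (-1 + T)/7 = -⅐ + T/7)
N(f) = -14/3 + f²/3 (N(f) = -6 + (f*f + 4)/3 = -6 + (f² + 4)/3 = -6 + (4 + f²)/3 = -6 + (4/3 + f²/3) = -14/3 + f²/3)
v(R) = -661/147 (v(R) = (6 - 5)*(-14/3 + (-⅐ + (⅐)*(-4))²/3) = 1*(-14/3 + (-⅐ - 4/7)²/3) = 1*(-14/3 + (-5/7)²/3) = 1*(-14/3 + (⅓)*(25/49)) = 1*(-14/3 + 25/147) = 1*(-661/147) = -661/147)
1/(b(-80) + v(j)) = 1/(-80 - 661/147) = 1/(-12421/147) = -147/12421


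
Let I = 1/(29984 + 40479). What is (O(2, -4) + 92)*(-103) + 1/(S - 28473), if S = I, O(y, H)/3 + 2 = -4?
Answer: -15291965301219/2006292998 ≈ -7622.0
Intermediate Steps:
O(y, H) = -18 (O(y, H) = -6 + 3*(-4) = -6 - 12 = -18)
I = 1/70463 ≈ 1.4192e-5
S = 1/70463 ≈ 1.4192e-5
(O(2, -4) + 92)*(-103) + 1/(S - 28473) = (-18 + 92)*(-103) + 1/(1/70463 - 28473) = 74*(-103) + 1/(-2006292998/70463) = -7622 - 70463/2006292998 = -15291965301219/2006292998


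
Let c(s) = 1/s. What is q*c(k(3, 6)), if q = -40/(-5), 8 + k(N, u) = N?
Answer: -8/5 ≈ -1.6000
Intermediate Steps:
k(N, u) = -8 + N
q = 8 (q = -40*(-1)/5 = -8*(-1) = 8)
q*c(k(3, 6)) = 8/(-8 + 3) = 8/(-5) = 8*(-⅕) = -8/5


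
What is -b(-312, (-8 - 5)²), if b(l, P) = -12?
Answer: 12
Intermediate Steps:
-b(-312, (-8 - 5)²) = -1*(-12) = 12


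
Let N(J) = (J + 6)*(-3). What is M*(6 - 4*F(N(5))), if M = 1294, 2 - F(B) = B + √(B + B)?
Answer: -173396 + 5176*I*√66 ≈ -1.734e+5 + 42050.0*I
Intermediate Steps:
N(J) = -18 - 3*J (N(J) = (6 + J)*(-3) = -18 - 3*J)
F(B) = 2 - B - √2*√B (F(B) = 2 - (B + √(B + B)) = 2 - (B + √(2*B)) = 2 - (B + √2*√B) = 2 + (-B - √2*√B) = 2 - B - √2*√B)
M*(6 - 4*F(N(5))) = 1294*(6 - 4*(2 - (-18 - 3*5) - √2*√(-18 - 3*5))) = 1294*(6 - 4*(2 - (-18 - 15) - √2*√(-18 - 15))) = 1294*(6 - 4*(2 - 1*(-33) - √2*√(-33))) = 1294*(6 - 4*(2 + 33 - √2*I*√33)) = 1294*(6 - 4*(2 + 33 - I*√66)) = 1294*(6 - 4*(35 - I*√66)) = 1294*(6 + (-140 + 4*I*√66)) = 1294*(-134 + 4*I*√66) = -173396 + 5176*I*√66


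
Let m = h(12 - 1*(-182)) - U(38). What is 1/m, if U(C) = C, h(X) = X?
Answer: 1/156 ≈ 0.0064103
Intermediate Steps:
m = 156 (m = (12 - 1*(-182)) - 1*38 = (12 + 182) - 38 = 194 - 38 = 156)
1/m = 1/156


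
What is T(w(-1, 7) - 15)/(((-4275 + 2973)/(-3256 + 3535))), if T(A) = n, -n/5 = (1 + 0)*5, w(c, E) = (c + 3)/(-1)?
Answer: 75/14 ≈ 5.3571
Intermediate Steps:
w(c, E) = -3 - c (w(c, E) = (3 + c)*(-1) = -3 - c)
n = -25 (n = -5*(1 + 0)*5 = -5*5 = -25)
T(A) = -25
T(w(-1, 7) - 15)/(((-4275 + 2973)/(-3256 + 3535))) = -25*(-3256 + 3535)/(-4275 + 2973) = -25/((-1302/279)) = -25/((-1302*1/279)) = -25/(-14/3) = -25*(-3/14) = 75/14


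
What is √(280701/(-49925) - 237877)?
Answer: I*√23716950982222/9985 ≈ 487.73*I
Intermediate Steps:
√(280701/(-49925) - 237877) = √(280701*(-1/49925) - 237877) = √(-280701/49925 - 237877) = √(-11876289926/49925) = I*√23716950982222/9985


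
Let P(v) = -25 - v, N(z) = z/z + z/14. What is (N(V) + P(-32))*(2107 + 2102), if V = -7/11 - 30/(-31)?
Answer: 161225745/4774 ≈ 33772.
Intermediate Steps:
V = 113/341 (V = -7*1/11 - 30*(-1/31) = -7/11 + 30/31 = 113/341 ≈ 0.33138)
N(z) = 1 + z/14 (N(z) = 1 + z*(1/14) = 1 + z/14)
(N(V) + P(-32))*(2107 + 2102) = ((1 + (1/14)*(113/341)) + (-25 - 1*(-32)))*(2107 + 2102) = ((1 + 113/4774) + (-25 + 32))*4209 = (4887/4774 + 7)*4209 = (38305/4774)*4209 = 161225745/4774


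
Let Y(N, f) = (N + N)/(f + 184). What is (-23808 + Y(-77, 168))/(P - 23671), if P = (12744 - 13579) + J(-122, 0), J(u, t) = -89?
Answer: 76187/78704 ≈ 0.96802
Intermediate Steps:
Y(N, f) = 2*N/(184 + f) (Y(N, f) = (2*N)/(184 + f) = 2*N/(184 + f))
P = -924 (P = (12744 - 13579) - 89 = -835 - 89 = -924)
(-23808 + Y(-77, 168))/(P - 23671) = (-23808 + 2*(-77)/(184 + 168))/(-924 - 23671) = (-23808 + 2*(-77)/352)/(-24595) = (-23808 + 2*(-77)*(1/352))*(-1/24595) = (-23808 - 7/16)*(-1/24595) = -380935/16*(-1/24595) = 76187/78704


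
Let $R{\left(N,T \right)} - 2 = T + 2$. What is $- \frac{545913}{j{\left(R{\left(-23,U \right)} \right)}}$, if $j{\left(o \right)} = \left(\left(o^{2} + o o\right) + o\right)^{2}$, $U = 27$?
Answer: $- \frac{20219}{141267} \approx -0.14313$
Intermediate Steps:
$R{\left(N,T \right)} = 4 + T$ ($R{\left(N,T \right)} = 2 + \left(T + 2\right) = 2 + \left(2 + T\right) = 4 + T$)
$j{\left(o \right)} = \left(o + 2 o^{2}\right)^{2}$ ($j{\left(o \right)} = \left(\left(o^{2} + o^{2}\right) + o\right)^{2} = \left(2 o^{2} + o\right)^{2} = \left(o + 2 o^{2}\right)^{2}$)
$- \frac{545913}{j{\left(R{\left(-23,U \right)} \right)}} = - \frac{545913}{\left(4 + 27\right)^{2} \left(1 + 2 \left(4 + 27\right)\right)^{2}} = - \frac{545913}{31^{2} \left(1 + 2 \cdot 31\right)^{2}} = - \frac{545913}{961 \left(1 + 62\right)^{2}} = - \frac{545913}{961 \cdot 63^{2}} = - \frac{545913}{961 \cdot 3969} = - \frac{545913}{3814209} = \left(-545913\right) \frac{1}{3814209} = - \frac{20219}{141267}$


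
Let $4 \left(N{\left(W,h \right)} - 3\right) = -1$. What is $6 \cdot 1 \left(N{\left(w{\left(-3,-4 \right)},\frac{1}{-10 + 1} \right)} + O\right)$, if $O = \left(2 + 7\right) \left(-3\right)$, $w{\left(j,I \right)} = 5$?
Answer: $- \frac{291}{2} \approx -145.5$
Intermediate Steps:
$N{\left(W,h \right)} = \frac{11}{4}$ ($N{\left(W,h \right)} = 3 + \frac{1}{4} \left(-1\right) = 3 - \frac{1}{4} = \frac{11}{4}$)
$O = -27$ ($O = 9 \left(-3\right) = -27$)
$6 \cdot 1 \left(N{\left(w{\left(-3,-4 \right)},\frac{1}{-10 + 1} \right)} + O\right) = 6 \cdot 1 \left(\frac{11}{4} - 27\right) = 6 \left(- \frac{97}{4}\right) = - \frac{291}{2}$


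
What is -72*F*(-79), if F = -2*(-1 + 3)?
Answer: -22752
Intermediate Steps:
F = -4 (F = -2*2 = -4)
-72*F*(-79) = -72*(-4)*(-79) = 288*(-79) = -22752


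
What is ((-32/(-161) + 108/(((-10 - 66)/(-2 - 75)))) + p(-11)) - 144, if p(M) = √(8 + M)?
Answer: -105169/3059 + I*√3 ≈ -34.38 + 1.732*I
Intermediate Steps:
((-32/(-161) + 108/(((-10 - 66)/(-2 - 75)))) + p(-11)) - 144 = ((-32/(-161) + 108/(((-10 - 66)/(-2 - 75)))) + √(8 - 11)) - 144 = ((-32*(-1/161) + 108/((-76/(-77)))) + √(-3)) - 144 = ((32/161 + 108/((-76*(-1/77)))) + I*√3) - 144 = ((32/161 + 108/(76/77)) + I*√3) - 144 = ((32/161 + 108*(77/76)) + I*√3) - 144 = ((32/161 + 2079/19) + I*√3) - 144 = (335327/3059 + I*√3) - 144 = -105169/3059 + I*√3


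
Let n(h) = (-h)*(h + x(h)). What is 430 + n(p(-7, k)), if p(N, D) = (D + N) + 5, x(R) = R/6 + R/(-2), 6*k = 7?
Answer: 23195/54 ≈ 429.54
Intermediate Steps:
k = 7/6 (k = (⅙)*7 = 7/6 ≈ 1.1667)
x(R) = -R/3 (x(R) = R*(⅙) + R*(-½) = R/6 - R/2 = -R/3)
p(N, D) = 5 + D + N
n(h) = -2*h²/3 (n(h) = (-h)*(h - h/3) = (-h)*(2*h/3) = -2*h²/3)
430 + n(p(-7, k)) = 430 - 2*(5 + 7/6 - 7)²/3 = 430 - 2*(-⅚)²/3 = 430 - ⅔*25/36 = 430 - 25/54 = 23195/54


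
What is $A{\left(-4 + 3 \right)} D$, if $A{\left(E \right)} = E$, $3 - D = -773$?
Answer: $-776$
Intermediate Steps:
$D = 776$ ($D = 3 - -773 = 3 + 773 = 776$)
$A{\left(-4 + 3 \right)} D = \left(-4 + 3\right) 776 = \left(-1\right) 776 = -776$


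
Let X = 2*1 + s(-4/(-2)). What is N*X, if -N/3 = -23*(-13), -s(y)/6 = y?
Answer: 8970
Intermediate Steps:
s(y) = -6*y
X = -10 (X = 2*1 - (-24)/(-2) = 2 - (-24)*(-1)/2 = 2 - 6*2 = 2 - 12 = -10)
N = -897 (N = -(-69)*(-13) = -3*299 = -897)
N*X = -897*(-10) = 8970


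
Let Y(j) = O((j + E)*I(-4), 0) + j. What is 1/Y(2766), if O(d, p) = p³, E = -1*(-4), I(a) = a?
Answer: 1/2766 ≈ 0.00036153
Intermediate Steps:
E = 4
Y(j) = j (Y(j) = 0³ + j = 0 + j = j)
1/Y(2766) = 1/2766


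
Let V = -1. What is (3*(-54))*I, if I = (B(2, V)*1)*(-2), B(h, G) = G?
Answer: -324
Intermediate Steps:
I = 2 (I = -1*1*(-2) = -1*(-2) = 2)
(3*(-54))*I = (3*(-54))*2 = -162*2 = -324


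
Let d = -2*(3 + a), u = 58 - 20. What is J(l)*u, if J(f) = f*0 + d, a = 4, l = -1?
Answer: -532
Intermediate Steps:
u = 38
d = -14 (d = -2*(3 + 4) = -2*7 = -14)
J(f) = -14 (J(f) = f*0 - 14 = 0 - 14 = -14)
J(l)*u = -14*38 = -532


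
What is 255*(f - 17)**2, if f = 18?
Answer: 255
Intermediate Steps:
255*(f - 17)**2 = 255*(18 - 17)**2 = 255*1**2 = 255*1 = 255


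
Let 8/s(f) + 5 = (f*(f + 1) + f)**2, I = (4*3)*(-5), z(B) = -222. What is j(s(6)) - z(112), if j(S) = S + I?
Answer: 372446/2299 ≈ 162.00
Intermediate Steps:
I = -60 (I = 12*(-5) = -60)
s(f) = 8/(-5 + (f + f*(1 + f))**2) (s(f) = 8/(-5 + (f*(f + 1) + f)**2) = 8/(-5 + (f*(1 + f) + f)**2) = 8/(-5 + (f + f*(1 + f))**2))
j(S) = -60 + S (j(S) = S - 60 = -60 + S)
j(s(6)) - z(112) = (-60 + 8/(-5 + 6**2*(2 + 6)**2)) - 1*(-222) = (-60 + 8/(-5 + 36*8**2)) + 222 = (-60 + 8/(-5 + 36*64)) + 222 = (-60 + 8/(-5 + 2304)) + 222 = (-60 + 8/2299) + 222 = -137932/2299 + 222 = 372446/2299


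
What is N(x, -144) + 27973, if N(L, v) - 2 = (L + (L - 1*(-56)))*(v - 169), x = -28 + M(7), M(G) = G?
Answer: 23593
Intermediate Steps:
x = -21 (x = -28 + 7 = -21)
N(L, v) = 2 + (-169 + v)*(56 + 2*L) (N(L, v) = 2 + (L + (L - 1*(-56)))*(v - 169) = 2 + (L + (L + 56))*(-169 + v) = 2 + (L + (56 + L))*(-169 + v) = 2 + (56 + 2*L)*(-169 + v) = 2 + (-169 + v)*(56 + 2*L))
N(x, -144) + 27973 = (-9462 - 338*(-21) + 56*(-144) + 2*(-21)*(-144)) + 27973 = (-9462 + 7098 - 8064 + 6048) + 27973 = -4380 + 27973 = 23593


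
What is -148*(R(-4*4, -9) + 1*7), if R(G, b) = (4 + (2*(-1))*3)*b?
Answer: -3700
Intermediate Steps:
R(G, b) = -2*b (R(G, b) = (4 - 2*3)*b = (4 - 6)*b = -2*b)
-148*(R(-4*4, -9) + 1*7) = -148*(-2*(-9) + 1*7) = -148*(18 + 7) = -148*25 = -3700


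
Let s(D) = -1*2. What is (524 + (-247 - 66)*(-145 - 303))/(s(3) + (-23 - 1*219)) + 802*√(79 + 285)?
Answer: -35187/61 + 1604*√91 ≈ 14724.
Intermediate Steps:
s(D) = -2
(524 + (-247 - 66)*(-145 - 303))/(s(3) + (-23 - 1*219)) + 802*√(79 + 285) = (524 + (-247 - 66)*(-145 - 303))/(-2 + (-23 - 1*219)) + 802*√(79 + 285) = (524 - 313*(-448))/(-2 + (-23 - 219)) + 802*√364 = (524 + 140224)/(-2 - 242) + 802*(2*√91) = 140748/(-244) + 1604*√91 = 140748*(-1/244) + 1604*√91 = -35187/61 + 1604*√91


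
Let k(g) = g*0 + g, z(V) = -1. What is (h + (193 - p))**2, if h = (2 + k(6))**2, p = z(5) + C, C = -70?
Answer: 107584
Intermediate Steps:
k(g) = g (k(g) = 0 + g = g)
p = -71 (p = -1 - 70 = -71)
h = 64 (h = (2 + 6)**2 = 8**2 = 64)
(h + (193 - p))**2 = (64 + (193 - 1*(-71)))**2 = (64 + (193 + 71))**2 = (64 + 264)**2 = 328**2 = 107584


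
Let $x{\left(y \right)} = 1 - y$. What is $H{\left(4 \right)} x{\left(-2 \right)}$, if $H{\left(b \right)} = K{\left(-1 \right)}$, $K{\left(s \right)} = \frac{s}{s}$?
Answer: $3$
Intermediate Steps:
$K{\left(s \right)} = 1$
$H{\left(b \right)} = 1$
$H{\left(4 \right)} x{\left(-2 \right)} = 1 \left(1 - -2\right) = 1 \left(1 + 2\right) = 1 \cdot 3 = 3$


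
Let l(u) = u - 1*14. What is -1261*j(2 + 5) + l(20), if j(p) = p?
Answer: -8821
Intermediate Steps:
l(u) = -14 + u (l(u) = u - 14 = -14 + u)
-1261*j(2 + 5) + l(20) = -1261*(2 + 5) + (-14 + 20) = -1261*7 + 6 = -8827 + 6 = -8821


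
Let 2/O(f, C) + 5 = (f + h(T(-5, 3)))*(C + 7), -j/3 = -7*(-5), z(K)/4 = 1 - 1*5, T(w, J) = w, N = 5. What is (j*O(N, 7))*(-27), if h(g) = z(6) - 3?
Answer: -1890/67 ≈ -28.209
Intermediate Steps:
z(K) = -16 (z(K) = 4*(1 - 1*5) = 4*(1 - 5) = 4*(-4) = -16)
h(g) = -19 (h(g) = -16 - 3 = -19)
j = -105 (j = -(-21)*(-5) = -3*35 = -105)
O(f, C) = 2/(-5 + (-19 + f)*(7 + C)) (O(f, C) = 2/(-5 + (f - 19)*(C + 7)) = 2/(-5 + (-19 + f)*(7 + C)))
(j*O(N, 7))*(-27) = -210/(-138 - 19*7 + 7*5 + 7*5)*(-27) = -210/(-138 - 133 + 35 + 35)*(-27) = -210/(-201)*(-27) = -210*(-1)/201*(-27) = -105*(-2/201)*(-27) = (70/67)*(-27) = -1890/67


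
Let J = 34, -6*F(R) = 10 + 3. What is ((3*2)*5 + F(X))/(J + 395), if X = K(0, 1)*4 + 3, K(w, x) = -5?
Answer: 167/2574 ≈ 0.064880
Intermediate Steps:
X = -17 (X = -5*4 + 3 = -20 + 3 = -17)
F(R) = -13/6 (F(R) = -(10 + 3)/6 = -1/6*13 = -13/6)
((3*2)*5 + F(X))/(J + 395) = ((3*2)*5 - 13/6)/(34 + 395) = (6*5 - 13/6)/429 = (30 - 13/6)*(1/429) = (167/6)*(1/429) = 167/2574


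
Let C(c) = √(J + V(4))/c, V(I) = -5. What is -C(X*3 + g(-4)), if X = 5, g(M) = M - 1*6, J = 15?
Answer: -√10/5 ≈ -0.63246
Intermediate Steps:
g(M) = -6 + M (g(M) = M - 6 = -6 + M)
C(c) = √10/c (C(c) = √(15 - 5)/c = √10/c)
-C(X*3 + g(-4)) = -√10/(5*3 + (-6 - 4)) = -√10/(15 - 10) = -√10/5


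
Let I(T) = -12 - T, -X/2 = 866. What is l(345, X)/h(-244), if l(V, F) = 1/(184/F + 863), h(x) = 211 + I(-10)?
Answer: 433/78089297 ≈ 5.5449e-6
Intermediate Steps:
X = -1732 (X = -2*866 = -1732)
h(x) = 209 (h(x) = 211 + (-12 - 1*(-10)) = 211 + (-12 + 10) = 211 - 2 = 209)
l(V, F) = 1/(863 + 184/F)
l(345, X)/h(-244) = -1732/(184 + 863*(-1732))/209 = -1732/(184 - 1494716)*(1/209) = -1732/(-1494532)*(1/209) = -1732*(-1/1494532)*(1/209) = (433/373633)*(1/209) = 433/78089297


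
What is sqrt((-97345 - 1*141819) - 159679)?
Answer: I*sqrt(398843) ≈ 631.54*I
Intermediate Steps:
sqrt((-97345 - 1*141819) - 159679) = sqrt((-97345 - 141819) - 159679) = sqrt(-239164 - 159679) = sqrt(-398843) = I*sqrt(398843)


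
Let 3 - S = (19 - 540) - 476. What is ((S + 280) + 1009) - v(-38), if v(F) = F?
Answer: 2327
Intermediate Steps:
S = 1000 (S = 3 - ((19 - 540) - 476) = 3 - (-521 - 476) = 3 - 1*(-997) = 3 + 997 = 1000)
((S + 280) + 1009) - v(-38) = ((1000 + 280) + 1009) - 1*(-38) = (1280 + 1009) + 38 = 2289 + 38 = 2327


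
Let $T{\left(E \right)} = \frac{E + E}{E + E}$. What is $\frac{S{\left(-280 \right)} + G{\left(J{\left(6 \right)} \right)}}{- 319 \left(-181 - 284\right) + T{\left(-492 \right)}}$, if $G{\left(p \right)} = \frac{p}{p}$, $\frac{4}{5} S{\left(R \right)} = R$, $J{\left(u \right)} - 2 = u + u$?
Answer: $- \frac{349}{148336} \approx -0.0023528$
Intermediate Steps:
$J{\left(u \right)} = 2 + 2 u$ ($J{\left(u \right)} = 2 + \left(u + u\right) = 2 + 2 u$)
$T{\left(E \right)} = 1$ ($T{\left(E \right)} = \frac{2 E}{2 E} = 2 E \frac{1}{2 E} = 1$)
$S{\left(R \right)} = \frac{5 R}{4}$
$G{\left(p \right)} = 1$
$\frac{S{\left(-280 \right)} + G{\left(J{\left(6 \right)} \right)}}{- 319 \left(-181 - 284\right) + T{\left(-492 \right)}} = \frac{\frac{5}{4} \left(-280\right) + 1}{- 319 \left(-181 - 284\right) + 1} = \frac{-350 + 1}{\left(-319\right) \left(-465\right) + 1} = - \frac{349}{148335 + 1} = - \frac{349}{148336}$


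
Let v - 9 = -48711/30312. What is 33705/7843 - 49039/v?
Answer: -3883610779413/585864257 ≈ -6628.9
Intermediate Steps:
v = 74699/10104 (v = 9 - 48711/30312 = 9 - 48711*1/30312 = 9 - 16237/10104 = 74699/10104 ≈ 7.3930)
33705/7843 - 49039/v = 33705/7843 - 49039/74699/10104 = 33705*(1/7843) - 49039*10104/74699 = 33705/7843 - 495490056/74699 = -3883610779413/585864257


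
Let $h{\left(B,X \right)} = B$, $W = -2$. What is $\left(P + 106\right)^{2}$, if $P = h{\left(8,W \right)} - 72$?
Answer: $1764$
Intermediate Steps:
$P = -64$ ($P = 8 - 72 = -64$)
$\left(P + 106\right)^{2} = \left(-64 + 106\right)^{2} = 42^{2} = 1764$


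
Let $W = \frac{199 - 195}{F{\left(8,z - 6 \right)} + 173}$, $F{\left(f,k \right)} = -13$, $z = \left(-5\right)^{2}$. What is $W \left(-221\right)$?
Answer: $- \frac{221}{40} \approx -5.525$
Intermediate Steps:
$z = 25$
$W = \frac{1}{40}$ ($W = \frac{199 - 195}{-13 + 173} = \frac{4}{160} = 4 \cdot \frac{1}{160} = \frac{1}{40} \approx 0.025$)
$W \left(-221\right) = \frac{1}{40} \left(-221\right) = - \frac{221}{40}$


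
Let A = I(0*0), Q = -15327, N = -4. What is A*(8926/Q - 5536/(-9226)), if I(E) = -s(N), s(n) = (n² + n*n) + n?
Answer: -4997992/10100493 ≈ -0.49483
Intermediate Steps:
s(n) = n + 2*n² (s(n) = (n² + n²) + n = 2*n² + n = n + 2*n²)
I(E) = -28 (I(E) = -(-4)*(1 + 2*(-4)) = -(-4)*(1 - 8) = -(-4)*(-7) = -1*28 = -28)
A = -28
A*(8926/Q - 5536/(-9226)) = -28*(8926/(-15327) - 5536/(-9226)) = -28*(8926*(-1/15327) - 5536*(-1/9226)) = -28*(-8926/15327 + 2768/4613) = -28*1249498/70703451 = -4997992/10100493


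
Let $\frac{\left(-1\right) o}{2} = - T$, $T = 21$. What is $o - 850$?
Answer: $-808$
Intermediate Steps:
$o = 42$ ($o = - 2 \left(\left(-1\right) 21\right) = \left(-2\right) \left(-21\right) = 42$)
$o - 850 = 42 - 850 = -808$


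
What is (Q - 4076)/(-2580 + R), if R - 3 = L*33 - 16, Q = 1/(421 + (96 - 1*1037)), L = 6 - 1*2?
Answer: 2119521/1279720 ≈ 1.6562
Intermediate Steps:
L = 4 (L = 6 - 2 = 4)
Q = -1/520 (Q = 1/(421 + (96 - 1037)) = 1/(421 - 941) = 1/(-520) = -1/520 ≈ -0.0019231)
R = 119 (R = 3 + (4*33 - 16) = 3 + (132 - 16) = 3 + 116 = 119)
(Q - 4076)/(-2580 + R) = (-1/520 - 4076)/(-2580 + 119) = -2119521/520/(-2461) = -2119521/520*(-1/2461) = 2119521/1279720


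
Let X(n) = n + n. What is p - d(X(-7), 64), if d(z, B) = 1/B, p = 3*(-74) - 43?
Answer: -16961/64 ≈ -265.02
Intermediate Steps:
X(n) = 2*n
p = -265 (p = -222 - 43 = -265)
p - d(X(-7), 64) = -265 - 1/64 = -16961/64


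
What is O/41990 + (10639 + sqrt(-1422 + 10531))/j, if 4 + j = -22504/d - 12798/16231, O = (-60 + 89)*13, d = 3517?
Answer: -490407254296237/515678138635 - 57084427*sqrt(9109)/638610698 ≈ -959.53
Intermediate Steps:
O = 377 (O = 29*13 = 377)
j = -638610698/57084427 (j = -4 + (-22504/3517 - 12798/16231) = -4 - 410272990/57084427 = -638610698/57084427 ≈ -11.187)
O/41990 + (10639 + sqrt(-1422 + 10531))/j = 377/41990 + (10639 + sqrt(-1422 + 10531))/(-638610698/57084427) = 377*(1/41990) + (10639 + sqrt(9109))*(-57084427/638610698) = 29/3230 + (-607321218853/638610698 - 57084427*sqrt(9109)/638610698) = -490407254296237/515678138635 - 57084427*sqrt(9109)/638610698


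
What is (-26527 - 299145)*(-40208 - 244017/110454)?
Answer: 241072100373788/18409 ≈ 1.3095e+10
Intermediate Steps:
(-26527 - 299145)*(-40208 - 244017/110454) = -325672*(-40208 - 244017*1/110454) = -325672*(-40208 - 81339/36818) = -325672*(-1480459483/36818) = 241072100373788/18409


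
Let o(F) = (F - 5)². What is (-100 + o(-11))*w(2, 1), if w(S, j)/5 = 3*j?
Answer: 2340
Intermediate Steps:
w(S, j) = 15*j (w(S, j) = 5*(3*j) = 15*j)
o(F) = (-5 + F)²
(-100 + o(-11))*w(2, 1) = (-100 + (-5 - 11)²)*(15*1) = (-100 + (-16)²)*15 = (-100 + 256)*15 = 156*15 = 2340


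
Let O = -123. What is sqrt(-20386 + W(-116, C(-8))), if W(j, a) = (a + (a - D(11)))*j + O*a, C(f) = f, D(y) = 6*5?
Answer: I*sqrt(14066) ≈ 118.6*I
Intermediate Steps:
D(y) = 30
W(j, a) = -123*a + j*(-30 + 2*a) (W(j, a) = (a + (a - 1*30))*j - 123*a = (a + (a - 30))*j - 123*a = (a + (-30 + a))*j - 123*a = (-30 + 2*a)*j - 123*a = j*(-30 + 2*a) - 123*a = -123*a + j*(-30 + 2*a))
sqrt(-20386 + W(-116, C(-8))) = sqrt(-20386 + (-123*(-8) - 30*(-116) + 2*(-8)*(-116))) = sqrt(-20386 + (984 + 3480 + 1856)) = sqrt(-20386 + 6320) = sqrt(-14066) = I*sqrt(14066)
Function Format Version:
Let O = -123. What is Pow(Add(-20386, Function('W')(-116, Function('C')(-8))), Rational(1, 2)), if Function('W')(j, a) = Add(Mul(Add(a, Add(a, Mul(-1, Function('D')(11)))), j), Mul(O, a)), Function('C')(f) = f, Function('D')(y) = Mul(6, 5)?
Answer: Mul(I, Pow(14066, Rational(1, 2))) ≈ Mul(118.60, I)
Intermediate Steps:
Function('D')(y) = 30
Function('W')(j, a) = Add(Mul(-123, a), Mul(j, Add(-30, Mul(2, a)))) (Function('W')(j, a) = Add(Mul(Add(a, Add(a, Mul(-1, 30))), j), Mul(-123, a)) = Add(Mul(Add(a, Add(a, -30)), j), Mul(-123, a)) = Add(Mul(Add(a, Add(-30, a)), j), Mul(-123, a)) = Add(Mul(Add(-30, Mul(2, a)), j), Mul(-123, a)) = Add(Mul(j, Add(-30, Mul(2, a))), Mul(-123, a)) = Add(Mul(-123, a), Mul(j, Add(-30, Mul(2, a)))))
Pow(Add(-20386, Function('W')(-116, Function('C')(-8))), Rational(1, 2)) = Pow(Add(-20386, Add(Mul(-123, -8), Mul(-30, -116), Mul(2, -8, -116))), Rational(1, 2)) = Pow(Add(-20386, Add(984, 3480, 1856)), Rational(1, 2)) = Pow(Add(-20386, 6320), Rational(1, 2)) = Pow(-14066, Rational(1, 2)) = Mul(I, Pow(14066, Rational(1, 2)))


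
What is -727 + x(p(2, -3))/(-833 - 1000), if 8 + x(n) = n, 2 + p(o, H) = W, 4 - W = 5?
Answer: -1332580/1833 ≈ -726.99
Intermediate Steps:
W = -1 (W = 4 - 1*5 = 4 - 5 = -1)
p(o, H) = -3 (p(o, H) = -2 - 1 = -3)
x(n) = -8 + n
-727 + x(p(2, -3))/(-833 - 1000) = -727 + (-8 - 3)/(-833 - 1000) = -727 - 11/(-1833) = -727 - 1/1833*(-11) = -727 + 11/1833 = -1332580/1833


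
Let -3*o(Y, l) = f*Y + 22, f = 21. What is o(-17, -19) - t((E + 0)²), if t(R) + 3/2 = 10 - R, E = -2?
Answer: 643/6 ≈ 107.17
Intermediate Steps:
o(Y, l) = -22/3 - 7*Y (o(Y, l) = -(21*Y + 22)/3 = -(22 + 21*Y)/3 = -22/3 - 7*Y)
t(R) = 17/2 - R (t(R) = -3/2 + (10 - R) = 17/2 - R)
o(-17, -19) - t((E + 0)²) = (-22/3 - 7*(-17)) - (17/2 - (-2 + 0)²) = (-22/3 + 119) - (17/2 - 1*(-2)²) = 335/3 - (17/2 - 1*4) = 335/3 - (17/2 - 4) = 335/3 - 1*9/2 = 335/3 - 9/2 = 643/6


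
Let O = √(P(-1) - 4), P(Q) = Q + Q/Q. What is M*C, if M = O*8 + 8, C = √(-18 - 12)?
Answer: 8*√30*(-2 + I) ≈ -87.636 + 43.818*I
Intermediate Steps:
P(Q) = 1 + Q (P(Q) = Q + 1 = 1 + Q)
C = I*√30 (C = √(-30) = I*√30 ≈ 5.4772*I)
O = 2*I (O = √((1 - 1) - 4) = √(0 - 4) = √(-4) = 2*I ≈ 2.0*I)
M = 8 + 16*I (M = (2*I)*8 + 8 = 16*I + 8 = 8 + 16*I ≈ 8.0 + 16.0*I)
M*C = (8 + 16*I)*(I*√30) = I*√30*(8 + 16*I)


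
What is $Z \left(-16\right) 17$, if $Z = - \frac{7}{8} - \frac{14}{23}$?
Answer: $\frac{9282}{23} \approx 403.57$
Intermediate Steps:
$Z = - \frac{273}{184}$ ($Z = \left(-7\right) \frac{1}{8} - \frac{14}{23} = - \frac{7}{8} - \frac{14}{23} = - \frac{273}{184} \approx -1.4837$)
$Z \left(-16\right) 17 = \left(- \frac{273}{184}\right) \left(-16\right) 17 = \frac{546}{23} \cdot 17 = \frac{9282}{23}$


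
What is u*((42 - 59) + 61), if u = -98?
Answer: -4312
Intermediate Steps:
u*((42 - 59) + 61) = -98*((42 - 59) + 61) = -98*(-17 + 61) = -98*44 = -4312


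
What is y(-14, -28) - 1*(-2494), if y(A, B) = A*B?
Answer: 2886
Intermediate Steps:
y(-14, -28) - 1*(-2494) = -14*(-28) - 1*(-2494) = 392 + 2494 = 2886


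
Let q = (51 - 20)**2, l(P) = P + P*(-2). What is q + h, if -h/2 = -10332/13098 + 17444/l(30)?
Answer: 69599857/32745 ≈ 2125.5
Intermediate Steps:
l(P) = -P (l(P) = P - 2*P = -P)
h = 38131912/32745 (h = -2*(-10332/13098 + 17444/((-1*30))) = -2*(-10332*1/13098 + 17444/(-30)) = -2*(-1722/2183 + 17444*(-1/30)) = -2*(-1722/2183 - 8722/15) = -2*(-19065956/32745) = 38131912/32745 ≈ 1164.5)
q = 961 (q = 31**2 = 961)
q + h = 961 + 38131912/32745 = 69599857/32745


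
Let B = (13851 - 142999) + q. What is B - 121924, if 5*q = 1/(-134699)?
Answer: -169095736641/673495 ≈ -2.5107e+5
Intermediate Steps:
q = -1/673495 (q = (1/5)/(-134699) = (1/5)*(-1/134699) = -1/673495 ≈ -1.4848e-6)
B = -86980532261/673495 (B = (13851 - 142999) - 1/673495 = -129148 - 1/673495 = -86980532261/673495 ≈ -1.2915e+5)
B - 121924 = -86980532261/673495 - 121924 = -169095736641/673495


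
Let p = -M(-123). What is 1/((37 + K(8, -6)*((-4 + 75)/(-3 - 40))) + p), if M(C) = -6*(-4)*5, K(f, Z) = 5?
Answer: -43/3924 ≈ -0.010958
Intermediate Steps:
M(C) = 120 (M(C) = 24*5 = 120)
p = -120 (p = -1*120 = -120)
1/((37 + K(8, -6)*((-4 + 75)/(-3 - 40))) + p) = 1/((37 + 5*((-4 + 75)/(-3 - 40))) - 120) = 1/((37 + 5*(71/(-43))) - 120) = 1/((37 + 5*(71*(-1/43))) - 120) = 1/((37 + 5*(-71/43)) - 120) = 1/((37 - 355/43) - 120) = 1/(1236/43 - 120) = 1/(-3924/43) = -43/3924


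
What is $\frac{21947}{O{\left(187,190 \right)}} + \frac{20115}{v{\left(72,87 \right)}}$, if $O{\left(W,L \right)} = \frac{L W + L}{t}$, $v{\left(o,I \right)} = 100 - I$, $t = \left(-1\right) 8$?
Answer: $\frac{89528164}{58045} \approx 1542.4$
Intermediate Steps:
$t = -8$
$O{\left(W,L \right)} = - \frac{L}{8} - \frac{L W}{8}$ ($O{\left(W,L \right)} = \frac{L W + L}{-8} = \left(L + L W\right) \left(- \frac{1}{8}\right) = - \frac{L}{8} - \frac{L W}{8}$)
$\frac{21947}{O{\left(187,190 \right)}} + \frac{20115}{v{\left(72,87 \right)}} = \frac{21947}{\left(- \frac{1}{8}\right) 190 \left(1 + 187\right)} + \frac{20115}{100 - 87} = \frac{21947}{\left(- \frac{1}{8}\right) 190 \cdot 188} + \frac{20115}{100 - 87} = \frac{21947}{-4465} + \frac{20115}{13} = 21947 \left(- \frac{1}{4465}\right) + 20115 \cdot \frac{1}{13} = - \frac{21947}{4465} + \frac{20115}{13} = \frac{89528164}{58045}$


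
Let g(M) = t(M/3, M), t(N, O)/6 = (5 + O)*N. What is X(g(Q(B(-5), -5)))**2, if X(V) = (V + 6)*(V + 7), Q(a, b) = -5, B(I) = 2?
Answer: 1764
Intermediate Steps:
t(N, O) = 6*N*(5 + O) (t(N, O) = 6*((5 + O)*N) = 6*(N*(5 + O)) = 6*N*(5 + O))
g(M) = 2*M*(5 + M) (g(M) = 6*(M/3)*(5 + M) = 2*M*(5 + M))
X(V) = (6 + V)*(7 + V)
X(g(Q(B(-5), -5)))**2 = (42 + (2*(-5)*(5 - 5))**2 + 13*(2*(-5)*(5 - 5)))**2 = (42 + (2*(-5)*0)**2 + 13*(2*(-5)*0))**2 = (42 + 0**2 + 13*0)**2 = (42 + 0 + 0)**2 = 42**2 = 1764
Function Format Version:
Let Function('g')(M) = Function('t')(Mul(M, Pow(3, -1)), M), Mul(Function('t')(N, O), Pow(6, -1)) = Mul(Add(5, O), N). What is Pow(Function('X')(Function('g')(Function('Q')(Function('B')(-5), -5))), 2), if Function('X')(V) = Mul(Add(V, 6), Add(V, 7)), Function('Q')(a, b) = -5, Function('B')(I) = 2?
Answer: 1764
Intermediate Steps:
Function('t')(N, O) = Mul(6, N, Add(5, O)) (Function('t')(N, O) = Mul(6, Mul(Add(5, O), N)) = Mul(6, Mul(N, Add(5, O))) = Mul(6, N, Add(5, O)))
Function('g')(M) = Mul(2, M, Add(5, M)) (Function('g')(M) = Mul(6, Mul(M, Pow(3, -1)), Add(5, M)) = Mul(6, Mul(M, Rational(1, 3)), Add(5, M)) = Mul(6, Mul(Rational(1, 3), M), Add(5, M)) = Mul(2, M, Add(5, M)))
Function('X')(V) = Mul(Add(6, V), Add(7, V))
Pow(Function('X')(Function('g')(Function('Q')(Function('B')(-5), -5))), 2) = Pow(Add(42, Pow(Mul(2, -5, Add(5, -5)), 2), Mul(13, Mul(2, -5, Add(5, -5)))), 2) = Pow(Add(42, Pow(Mul(2, -5, 0), 2), Mul(13, Mul(2, -5, 0))), 2) = Pow(Add(42, Pow(0, 2), Mul(13, 0)), 2) = Pow(Add(42, 0, 0), 2) = Pow(42, 2) = 1764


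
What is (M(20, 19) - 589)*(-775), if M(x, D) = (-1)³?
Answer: 457250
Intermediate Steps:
M(x, D) = -1
(M(20, 19) - 589)*(-775) = (-1 - 589)*(-775) = -590*(-775) = 457250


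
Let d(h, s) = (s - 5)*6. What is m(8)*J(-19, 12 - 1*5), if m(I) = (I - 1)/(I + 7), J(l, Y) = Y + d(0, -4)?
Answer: -329/15 ≈ -21.933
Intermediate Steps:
d(h, s) = -30 + 6*s (d(h, s) = (-5 + s)*6 = -30 + 6*s)
J(l, Y) = -54 + Y (J(l, Y) = Y + (-30 + 6*(-4)) = Y + (-30 - 24) = Y - 54 = -54 + Y)
m(I) = (-1 + I)/(7 + I)
m(8)*J(-19, 12 - 1*5) = ((-1 + 8)/(7 + 8))*(-54 + (12 - 1*5)) = (7/15)*(-54 + (12 - 5)) = ((1/15)*7)*(-54 + 7) = (7/15)*(-47) = -329/15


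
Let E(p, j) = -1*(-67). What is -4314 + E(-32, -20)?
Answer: -4247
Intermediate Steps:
E(p, j) = 67
-4314 + E(-32, -20) = -4314 + 67 = -4247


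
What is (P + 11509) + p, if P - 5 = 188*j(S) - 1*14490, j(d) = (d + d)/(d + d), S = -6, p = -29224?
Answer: -32012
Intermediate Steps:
j(d) = 1 (j(d) = (2*d)/((2*d)) = (2*d)*(1/(2*d)) = 1)
P = -14297 (P = 5 + (188*1 - 1*14490) = 5 + (188 - 14490) = 5 - 14302 = -14297)
(P + 11509) + p = (-14297 + 11509) - 29224 = -2788 - 29224 = -32012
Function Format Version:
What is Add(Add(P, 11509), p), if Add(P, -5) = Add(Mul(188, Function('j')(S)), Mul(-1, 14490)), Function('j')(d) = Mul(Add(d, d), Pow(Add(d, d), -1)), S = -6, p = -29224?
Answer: -32012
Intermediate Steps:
Function('j')(d) = 1 (Function('j')(d) = Mul(Mul(2, d), Pow(Mul(2, d), -1)) = Mul(Mul(2, d), Mul(Rational(1, 2), Pow(d, -1))) = 1)
P = -14297 (P = Add(5, Add(Mul(188, 1), Mul(-1, 14490))) = Add(5, Add(188, -14490)) = Add(5, -14302) = -14297)
Add(Add(P, 11509), p) = Add(Add(-14297, 11509), -29224) = Add(-2788, -29224) = -32012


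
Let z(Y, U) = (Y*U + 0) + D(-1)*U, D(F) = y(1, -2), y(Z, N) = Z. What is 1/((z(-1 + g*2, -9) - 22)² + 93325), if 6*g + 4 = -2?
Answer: 1/93341 ≈ 1.0713e-5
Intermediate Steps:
g = -1 (g = -⅔ + (⅙)*(-2) = -⅔ - ⅓ = -1)
D(F) = 1
z(Y, U) = U + U*Y (z(Y, U) = (Y*U + 0) + 1*U = (U*Y + 0) + U = U*Y + U = U + U*Y)
1/((z(-1 + g*2, -9) - 22)² + 93325) = 1/((-9*(1 + (-1 - 1*2)) - 22)² + 93325) = 1/((-9*(1 + (-1 - 2)) - 22)² + 93325) = 1/((-9*(1 - 3) - 22)² + 93325) = 1/((-9*(-2) - 22)² + 93325) = 1/((18 - 22)² + 93325) = 1/((-4)² + 93325) = 1/(16 + 93325) = 1/93341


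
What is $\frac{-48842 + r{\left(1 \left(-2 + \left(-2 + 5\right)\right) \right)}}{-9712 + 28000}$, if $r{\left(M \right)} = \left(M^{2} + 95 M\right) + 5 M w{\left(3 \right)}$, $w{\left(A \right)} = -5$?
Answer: $- \frac{5419}{2032} \approx -2.6668$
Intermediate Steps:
$r{\left(M \right)} = M^{2} + 70 M$ ($r{\left(M \right)} = \left(M^{2} + 95 M\right) + 5 M \left(-5\right) = \left(M^{2} + 95 M\right) - 25 M = M^{2} + 70 M$)
$\frac{-48842 + r{\left(1 \left(-2 + \left(-2 + 5\right)\right) \right)}}{-9712 + 28000} = \frac{-48842 + 1 \left(-2 + \left(-2 + 5\right)\right) \left(70 + 1 \left(-2 + \left(-2 + 5\right)\right)\right)}{-9712 + 28000} = \frac{-48842 + 1 \left(-2 + 3\right) \left(70 + 1 \left(-2 + 3\right)\right)}{18288} = \left(-48842 + 1 \cdot 1 \left(70 + 1 \cdot 1\right)\right) \frac{1}{18288} = \left(-48842 + 1 \left(70 + 1\right)\right) \frac{1}{18288} = \left(-48842 + 1 \cdot 71\right) \frac{1}{18288} = \left(-48842 + 71\right) \frac{1}{18288} = \left(-48771\right) \frac{1}{18288} = - \frac{5419}{2032}$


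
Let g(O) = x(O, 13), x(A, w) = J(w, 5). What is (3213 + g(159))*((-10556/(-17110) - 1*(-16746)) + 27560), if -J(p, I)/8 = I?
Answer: 41472544196/295 ≈ 1.4058e+8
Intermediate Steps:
J(p, I) = -8*I
x(A, w) = -40 (x(A, w) = -8*5 = -40)
g(O) = -40
(3213 + g(159))*((-10556/(-17110) - 1*(-16746)) + 27560) = (3213 - 40)*((-10556/(-17110) - 1*(-16746)) + 27560) = 3173*((-10556*(-1/17110) + 16746) + 27560) = 3173*((182/295 + 16746) + 27560) = 3173*(4940252/295 + 27560) = 3173*(13070452/295) = 41472544196/295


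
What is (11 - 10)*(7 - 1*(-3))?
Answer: 10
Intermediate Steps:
(11 - 10)*(7 - 1*(-3)) = 1*(7 + 3) = 1*10 = 10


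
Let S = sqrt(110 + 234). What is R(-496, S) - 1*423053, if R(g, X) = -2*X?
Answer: -423053 - 4*sqrt(86) ≈ -4.2309e+5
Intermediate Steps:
S = 2*sqrt(86) (S = sqrt(344) = 2*sqrt(86) ≈ 18.547)
R(-496, S) - 1*423053 = -4*sqrt(86) - 1*423053 = -4*sqrt(86) - 423053 = -423053 - 4*sqrt(86)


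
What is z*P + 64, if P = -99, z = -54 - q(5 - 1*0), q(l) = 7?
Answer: 6103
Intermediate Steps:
z = -61 (z = -54 - 1*7 = -54 - 7 = -61)
z*P + 64 = -61*(-99) + 64 = 6039 + 64 = 6103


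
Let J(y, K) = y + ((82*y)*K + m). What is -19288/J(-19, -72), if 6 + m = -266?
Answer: -19288/111885 ≈ -0.17239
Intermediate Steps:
m = -272 (m = -6 - 266 = -272)
J(y, K) = -272 + y + 82*K*y (J(y, K) = y + ((82*y)*K - 272) = y + (82*K*y - 272) = y + (-272 + 82*K*y) = -272 + y + 82*K*y)
-19288/J(-19, -72) = -19288/(-272 - 19 + 82*(-72)*(-19)) = -19288/(-272 - 19 + 112176) = -19288/111885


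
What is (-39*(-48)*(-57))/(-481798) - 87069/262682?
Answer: -6960224967/63279831118 ≈ -0.10999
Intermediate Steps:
(-39*(-48)*(-57))/(-481798) - 87069/262682 = (1872*(-57))*(-1/481798) - 87069*1/262682 = -106704*(-1/481798) - 87069/262682 = 53352/240899 - 87069/262682 = -6960224967/63279831118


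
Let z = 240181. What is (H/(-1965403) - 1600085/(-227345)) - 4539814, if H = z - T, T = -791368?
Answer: -405699482959834328/89364909007 ≈ -4.5398e+6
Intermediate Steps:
H = 1031549 (H = 240181 - 1*(-791368) = 240181 + 791368 = 1031549)
(H/(-1965403) - 1600085/(-227345)) - 4539814 = (1031549/(-1965403) - 1600085/(-227345)) - 4539814 = (1031549*(-1/1965403) - 1600085*(-1/227345)) - 4539814 = (-1031549/1965403 + 320017/45469) - 4539814 = 582058870370/89364909007 - 4539814 = -405699482959834328/89364909007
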